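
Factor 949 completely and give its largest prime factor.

73

949 = 13 · 73
73 is prime.
So 949 = 13 · 73; the largest prime factor is 73.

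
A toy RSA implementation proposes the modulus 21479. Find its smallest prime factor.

21479 is odd.
Digit sum 23, not divisible by 3.
Ends in 9: not divisible by 5.
7: 21479 = 7·3068 + 3
11: 21479 = 11·1952 + 7
13: 21479 = 13·1652 + 3
17: 21479 = 17·1263 + 8
19: 21479 = 19·1130 + 9
23: 21479 = 23·933 + 20
29: 21479 = 29·740 + 19
31: 21479 = 31·692 + 27
37: 21479 = 37·580 + 19
41: 21479 = 41·523 + 36
43: 21479 = 43·499 + 22
47: 21479 = 47·457

47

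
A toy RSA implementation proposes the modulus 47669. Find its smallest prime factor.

73

47669 is odd.
Digit sum 32, not divisible by 3.
Ends in 9: not divisible by 5.
7: 47669 = 7·6809 + 6
11: 47669 = 11·4333 + 6
13: 47669 = 13·3666 + 11
17: 47669 = 17·2804 + 1
19: 47669 = 19·2508 + 17
23: 47669 = 23·2072 + 13
29: 47669 = 29·1643 + 22
31: 47669 = 31·1537 + 22
37: 47669 = 37·1288 + 13
41: 47669 = 41·1162 + 27
43: 47669 = 43·1108 + 25
47: 47669 = 47·1014 + 11
53: 47669 = 53·899 + 22
59: 47669 = 59·807 + 56
61: 47669 = 61·781 + 28
67: 47669 = 67·711 + 32
71: 47669 = 71·671 + 28
73: 47669 = 73·653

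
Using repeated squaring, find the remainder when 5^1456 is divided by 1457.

5^1 ≡ 5 (mod 1457)
5^2 ≡ 5^2 = 25 ≡ 25 (mod 1457)
5^4 ≡ 25^2 = 625 ≡ 625 (mod 1457)
5^8 ≡ 625^2 = 390625 ≡ 149 (mod 1457)
5^16 ≡ 149^2 = 22201 ≡ 346 (mod 1457)
5^32 ≡ 346^2 = 119716 ≡ 242 (mod 1457)
5^64 ≡ 242^2 = 58564 ≡ 284 (mod 1457)
5^128 ≡ 284^2 = 80656 ≡ 521 (mod 1457)
5^256 ≡ 521^2 = 271441 ≡ 439 (mod 1457)
5^512 ≡ 439^2 = 192721 ≡ 397 (mod 1457)
5^1024 ≡ 397^2 = 157609 ≡ 253 (mod 1457)
1456 = 1024 + 256 + 128 + 32 + 16 in binary powers of 2.
So 5^1456 ≡ 253 · 439 · 521 · 242 · 346 ≡ 36 (mod 1457).
Since 36 ≠ 1, base 5 is a Fermat witness: 1457 is composite.

36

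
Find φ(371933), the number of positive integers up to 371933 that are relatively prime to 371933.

350064

Factor: 371933 = 23 · 103 · 157.
φ(371933) = (23−1) · (103−1) · (157−1) = 22 · 102 · 156 = 350064.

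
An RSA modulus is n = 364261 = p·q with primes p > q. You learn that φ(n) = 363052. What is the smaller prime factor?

φ(n) = (p−1)(q−1) = n − (p+q) + 1, so p + q = 364261 − 363052 + 1 = 1210.
p and q are the roots of t² − 1210t + 364261 = 0.
Discriminant: 1210² − 4·364261 = 1464100 − 1457044 = 7056; √7056 = 84.
q = (1210 − 84)/2 = 563, p = (1210 + 84)/2 = 647.
Check: 563 · 647 = 364261.

563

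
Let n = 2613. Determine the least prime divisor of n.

2613 is odd.
Digit sum 12, divisible by 3.

3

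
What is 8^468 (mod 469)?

8^1 ≡ 8 (mod 469)
8^2 ≡ 8^2 = 64 ≡ 64 (mod 469)
8^4 ≡ 64^2 = 4096 ≡ 344 (mod 469)
8^8 ≡ 344^2 = 118336 ≡ 148 (mod 469)
8^16 ≡ 148^2 = 21904 ≡ 330 (mod 469)
8^32 ≡ 330^2 = 108900 ≡ 92 (mod 469)
8^64 ≡ 92^2 = 8464 ≡ 22 (mod 469)
8^128 ≡ 22^2 = 484 ≡ 15 (mod 469)
8^256 ≡ 15^2 = 225 ≡ 225 (mod 469)
468 = 256 + 128 + 64 + 16 + 4 in binary powers of 2.
So 8^468 ≡ 225 · 15 · 22 · 330 · 344 ≡ 442 (mod 469).
Since 442 ≠ 1, base 8 is a Fermat witness: 469 is composite.

442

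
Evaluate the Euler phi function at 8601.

Factor: 8601 = 3 · 47 · 61.
φ(8601) = (3−1) · (47−1) · (61−1) = 2 · 46 · 60 = 5520.

5520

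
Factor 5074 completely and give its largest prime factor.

59

5074 = 2 · 2537
2537 = 43 · 59
59 is prime.
So 5074 = 2 · 43 · 59; the largest prime factor is 59.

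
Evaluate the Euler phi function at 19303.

Factor: 19303 = 97 · 199.
φ(19303) = (97−1) · (199−1) = 96 · 198 = 19008.

19008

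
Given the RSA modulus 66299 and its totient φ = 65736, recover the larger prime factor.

397

φ(n) = (p−1)(q−1) = n − (p+q) + 1, so p + q = 66299 − 65736 + 1 = 564.
p and q are the roots of t² − 564t + 66299 = 0.
Discriminant: 564² − 4·66299 = 318096 − 265196 = 52900; √52900 = 230.
q = (564 − 230)/2 = 167, p = (564 + 230)/2 = 397.
Check: 167 · 397 = 66299.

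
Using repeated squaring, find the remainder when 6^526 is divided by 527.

366

6^1 ≡ 6 (mod 527)
6^2 ≡ 6^2 = 36 ≡ 36 (mod 527)
6^4 ≡ 36^2 = 1296 ≡ 242 (mod 527)
6^8 ≡ 242^2 = 58564 ≡ 67 (mod 527)
6^16 ≡ 67^2 = 4489 ≡ 273 (mod 527)
6^32 ≡ 273^2 = 74529 ≡ 222 (mod 527)
6^64 ≡ 222^2 = 49284 ≡ 273 (mod 527)
6^128 ≡ 273^2 = 74529 ≡ 222 (mod 527)
6^256 ≡ 222^2 = 49284 ≡ 273 (mod 527)
6^512 ≡ 273^2 = 74529 ≡ 222 (mod 527)
526 = 512 + 8 + 4 + 2 in binary powers of 2.
So 6^526 ≡ 222 · 67 · 242 · 36 ≡ 366 (mod 527).
Since 366 ≠ 1, base 6 is a Fermat witness: 527 is composite.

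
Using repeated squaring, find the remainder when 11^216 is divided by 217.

11^1 ≡ 11 (mod 217)
11^2 ≡ 11^2 = 121 ≡ 121 (mod 217)
11^4 ≡ 121^2 = 14641 ≡ 102 (mod 217)
11^8 ≡ 102^2 = 10404 ≡ 205 (mod 217)
11^16 ≡ 205^2 = 42025 ≡ 144 (mod 217)
11^32 ≡ 144^2 = 20736 ≡ 121 (mod 217)
11^64 ≡ 121^2 = 14641 ≡ 102 (mod 217)
11^128 ≡ 102^2 = 10404 ≡ 205 (mod 217)
216 = 128 + 64 + 16 + 8 in binary powers of 2.
So 11^216 ≡ 205 · 102 · 144 · 205 ≡ 190 (mod 217).
Since 190 ≠ 1, base 11 is a Fermat witness: 217 is composite.

190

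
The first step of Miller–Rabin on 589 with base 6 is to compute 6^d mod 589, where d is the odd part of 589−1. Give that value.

589 − 1 = 588 = 2^2 · 147, so d = 147.
6^1 ≡ 6 (mod 589)
6^2 ≡ 6^2 = 36 ≡ 36 (mod 589)
6^4 ≡ 36^2 = 1296 ≡ 118 (mod 589)
6^8 ≡ 118^2 = 13924 ≡ 377 (mod 589)
6^16 ≡ 377^2 = 142129 ≡ 180 (mod 589)
6^32 ≡ 180^2 = 32400 ≡ 5 (mod 589)
6^64 ≡ 5^2 = 25 ≡ 25 (mod 589)
6^128 ≡ 25^2 = 625 ≡ 36 (mod 589)
147 = 128 + 16 + 2 + 1 in binary powers of 2.
So 6^147 ≡ 36 · 180 · 36 · 6 ≡ 216 (mod 589).
Squaring chain: 216 → 125; never reaches −1, so base 6 is a Miller–Rabin witness that 589 is composite.

216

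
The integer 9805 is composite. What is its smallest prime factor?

9805 is odd.
Digit sum 22, not divisible by 3.
Ends in 5: divisible by 5.

5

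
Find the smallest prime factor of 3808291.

61

3808291 is odd.
Digit sum 31, not divisible by 3.
Ends in 1: not divisible by 5.
7: 3808291 = 7·544041 + 4
11: 3808291 = 11·346208 + 3
13: 3808291 = 13·292945 + 6
17: 3808291 = 17·224017 + 2
19: 3808291 = 19·200436 + 7
23: 3808291 = 23·165577 + 20
29: 3808291 = 29·131320 + 11
31: 3808291 = 31·122848 + 3
37: 3808291 = 37·102926 + 29
41: 3808291 = 41·92885 + 6
43: 3808291 = 43·88564 + 39
47: 3808291 = 47·81027 + 22
53: 3808291 = 53·71854 + 29
59: 3808291 = 59·64547 + 18
61: 3808291 = 61·62431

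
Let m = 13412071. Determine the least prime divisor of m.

13412071 is odd.
Digit sum 19, not divisible by 3.
Ends in 1: not divisible by 5.
7: 13412071 = 7·1916010 + 1
11: 13412071 = 11·1219279 + 2
13: 13412071 = 13·1031697 + 10
17: 13412071 = 17·788945 + 6
19: 13412071 = 19·705898 + 9
23: 13412071 = 23·583133 + 12
29: 13412071 = 29·462485 + 6
31: 13412071 = 31·432647 + 14
37: 13412071 = 37·362488 + 15
41: 13412071 = 41·327123 + 28
43: 13412071 = 43·311908 + 27
47: 13412071 = 47·285363 + 10
53: 13412071 = 53·253057 + 50
59: 13412071 = 59·227323 + 14
61: 13412071 = 61·219870 + 1
67: 13412071 = 67·200180 + 11
71: 13412071 = 71·188902 + 29
73: 13412071 = 73·183727

73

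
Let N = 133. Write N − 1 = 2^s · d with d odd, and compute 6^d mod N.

133 − 1 = 132 = 2^2 · 33, so d = 33.
6^1 ≡ 6 (mod 133)
6^2 ≡ 6^2 = 36 ≡ 36 (mod 133)
6^4 ≡ 36^2 = 1296 ≡ 99 (mod 133)
6^8 ≡ 99^2 = 9801 ≡ 92 (mod 133)
6^16 ≡ 92^2 = 8464 ≡ 85 (mod 133)
6^32 ≡ 85^2 = 7225 ≡ 43 (mod 133)
33 = 32 + 1 in binary powers of 2.
So 6^33 ≡ 43 · 6 ≡ 125 (mod 133).
Squaring chain: 125 → 64; never reaches −1, so base 6 is a Miller–Rabin witness that 133 is composite.

125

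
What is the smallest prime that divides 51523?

67

51523 is odd.
Digit sum 16, not divisible by 3.
Ends in 3: not divisible by 5.
7: 51523 = 7·7360 + 3
11: 51523 = 11·4683 + 10
13: 51523 = 13·3963 + 4
17: 51523 = 17·3030 + 13
19: 51523 = 19·2711 + 14
23: 51523 = 23·2240 + 3
29: 51523 = 29·1776 + 19
31: 51523 = 31·1662 + 1
37: 51523 = 37·1392 + 19
41: 51523 = 41·1256 + 27
43: 51523 = 43·1198 + 9
47: 51523 = 47·1096 + 11
53: 51523 = 53·972 + 7
59: 51523 = 59·873 + 16
61: 51523 = 61·844 + 39
67: 51523 = 67·769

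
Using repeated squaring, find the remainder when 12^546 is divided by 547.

12^1 ≡ 12 (mod 547)
12^2 ≡ 12^2 = 144 ≡ 144 (mod 547)
12^4 ≡ 144^2 = 20736 ≡ 497 (mod 547)
12^8 ≡ 497^2 = 247009 ≡ 312 (mod 547)
12^16 ≡ 312^2 = 97344 ≡ 525 (mod 547)
12^32 ≡ 525^2 = 275625 ≡ 484 (mod 547)
12^64 ≡ 484^2 = 234256 ≡ 140 (mod 547)
12^128 ≡ 140^2 = 19600 ≡ 455 (mod 547)
12^256 ≡ 455^2 = 207025 ≡ 259 (mod 547)
12^512 ≡ 259^2 = 67081 ≡ 347 (mod 547)
546 = 512 + 32 + 2 in binary powers of 2.
So 12^546 ≡ 347 · 484 · 144 ≡ 1 (mod 547).
Since the result is 1, base 12 gives no evidence that 547 is composite.

1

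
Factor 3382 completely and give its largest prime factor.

89

3382 = 2 · 1691
1691 = 19 · 89
89 is prime.
So 3382 = 2 · 19 · 89; the largest prime factor is 89.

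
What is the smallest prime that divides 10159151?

59

10159151 is odd.
Digit sum 23, not divisible by 3.
Ends in 1: not divisible by 5.
7: 10159151 = 7·1451307 + 2
11: 10159151 = 11·923559 + 2
13: 10159151 = 13·781473 + 2
17: 10159151 = 17·597597 + 2
19: 10159151 = 19·534692 + 3
23: 10159151 = 23·441702 + 5
29: 10159151 = 29·350315 + 16
31: 10159151 = 31·327714 + 17
37: 10159151 = 37·274571 + 24
41: 10159151 = 41·247784 + 7
43: 10159151 = 43·236259 + 14
47: 10159151 = 47·216152 + 7
53: 10159151 = 53·191682 + 5
59: 10159151 = 59·172189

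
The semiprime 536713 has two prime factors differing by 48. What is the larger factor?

757

Since p = q + 48, we have 536713 = q(q + 48), so q² + 48q − 536713 = 0.
Discriminant: 48² + 4·536713 = 2304 + 2146852 = 2149156; √2149156 = 1466.
q = (−48 + 1466)/2 = 709, and p = q + 48 = 757.
Check: 709 · 757 = 536713.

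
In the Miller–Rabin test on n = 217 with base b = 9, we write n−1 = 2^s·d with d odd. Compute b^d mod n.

64

217 − 1 = 216 = 2^3 · 27, so d = 27.
9^1 ≡ 9 (mod 217)
9^2 ≡ 9^2 = 81 ≡ 81 (mod 217)
9^4 ≡ 81^2 = 6561 ≡ 51 (mod 217)
9^8 ≡ 51^2 = 2601 ≡ 214 (mod 217)
9^16 ≡ 214^2 = 45796 ≡ 9 (mod 217)
27 = 16 + 8 + 2 + 1 in binary powers of 2.
So 9^27 ≡ 9 · 214 · 81 · 9 ≡ 64 (mod 217).
Squaring chain: 64 → 190 → 78; never reaches −1, so base 9 is a Miller–Rabin witness that 217 is composite.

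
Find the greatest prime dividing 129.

129 = 3 · 43
43 is prime.
So 129 = 3 · 43; the largest prime factor is 43.

43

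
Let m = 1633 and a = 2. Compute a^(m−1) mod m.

2^1 ≡ 2 (mod 1633)
2^2 ≡ 2^2 = 4 ≡ 4 (mod 1633)
2^4 ≡ 4^2 = 16 ≡ 16 (mod 1633)
2^8 ≡ 16^2 = 256 ≡ 256 (mod 1633)
2^16 ≡ 256^2 = 65536 ≡ 216 (mod 1633)
2^32 ≡ 216^2 = 46656 ≡ 932 (mod 1633)
2^64 ≡ 932^2 = 868624 ≡ 1501 (mod 1633)
2^128 ≡ 1501^2 = 2253001 ≡ 1094 (mod 1633)
2^256 ≡ 1094^2 = 1196836 ≡ 1480 (mod 1633)
2^512 ≡ 1480^2 = 2190400 ≡ 547 (mod 1633)
2^1024 ≡ 547^2 = 299209 ≡ 370 (mod 1633)
1632 = 1024 + 512 + 64 + 32 in binary powers of 2.
So 2^1632 ≡ 370 · 547 · 1501 · 932 ≡ 476 (mod 1633).
Since 476 ≠ 1, base 2 is a Fermat witness: 1633 is composite.

476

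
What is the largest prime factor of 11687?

31

11687 = 13 · 899
899 = 29 · 31
31 is prime.
So 11687 = 13 · 29 · 31; the largest prime factor is 31.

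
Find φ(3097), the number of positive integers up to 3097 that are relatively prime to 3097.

Factor: 3097 = 19 · 163.
φ(3097) = (19−1) · (163−1) = 18 · 162 = 2916.

2916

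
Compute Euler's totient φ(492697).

Factor: 492697 = 41 · 61 · 197.
φ(492697) = (41−1) · (61−1) · (197−1) = 40 · 60 · 196 = 470400.

470400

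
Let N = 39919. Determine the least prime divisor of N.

11

39919 is odd.
Digit sum 31, not divisible by 3.
Ends in 9: not divisible by 5.
7: 39919 = 7·5702 + 5
11: 39919 = 11·3629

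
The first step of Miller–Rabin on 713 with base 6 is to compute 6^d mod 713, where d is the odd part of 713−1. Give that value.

305

713 − 1 = 712 = 2^3 · 89, so d = 89.
6^1 ≡ 6 (mod 713)
6^2 ≡ 6^2 = 36 ≡ 36 (mod 713)
6^4 ≡ 36^2 = 1296 ≡ 583 (mod 713)
6^8 ≡ 583^2 = 339889 ≡ 501 (mod 713)
6^16 ≡ 501^2 = 251001 ≡ 25 (mod 713)
6^32 ≡ 25^2 = 625 ≡ 625 (mod 713)
6^64 ≡ 625^2 = 390625 ≡ 614 (mod 713)
89 = 64 + 16 + 8 + 1 in binary powers of 2.
So 6^89 ≡ 614 · 25 · 501 · 6 ≡ 305 (mod 713).
Squaring chain: 305 → 335 → 284; never reaches −1, so base 6 is a Miller–Rabin witness that 713 is composite.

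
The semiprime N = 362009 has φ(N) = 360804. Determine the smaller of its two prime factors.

563

φ(n) = (p−1)(q−1) = n − (p+q) + 1, so p + q = 362009 − 360804 + 1 = 1206.
p and q are the roots of t² − 1206t + 362009 = 0.
Discriminant: 1206² − 4·362009 = 1454436 − 1448036 = 6400; √6400 = 80.
q = (1206 − 80)/2 = 563, p = (1206 + 80)/2 = 643.
Check: 563 · 643 = 362009.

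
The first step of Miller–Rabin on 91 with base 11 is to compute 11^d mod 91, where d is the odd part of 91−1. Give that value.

8

91 − 1 = 90 = 2^1 · 45, so d = 45.
11^1 ≡ 11 (mod 91)
11^2 ≡ 11^2 = 121 ≡ 30 (mod 91)
11^4 ≡ 30^2 = 900 ≡ 81 (mod 91)
11^8 ≡ 81^2 = 6561 ≡ 9 (mod 91)
11^16 ≡ 9^2 = 81 ≡ 81 (mod 91)
11^32 ≡ 81^2 = 6561 ≡ 9 (mod 91)
45 = 32 + 8 + 4 + 1 in binary powers of 2.
So 11^45 ≡ 9 · 9 · 81 · 11 ≡ 8 (mod 91).
Squaring chain: 8; never reaches −1, so base 11 is a Miller–Rabin witness that 91 is composite.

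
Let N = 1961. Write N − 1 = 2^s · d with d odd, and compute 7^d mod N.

1961 − 1 = 1960 = 2^3 · 245, so d = 245.
7^1 ≡ 7 (mod 1961)
7^2 ≡ 7^2 = 49 ≡ 49 (mod 1961)
7^4 ≡ 49^2 = 2401 ≡ 440 (mod 1961)
7^8 ≡ 440^2 = 193600 ≡ 1422 (mod 1961)
7^16 ≡ 1422^2 = 2022084 ≡ 293 (mod 1961)
7^32 ≡ 293^2 = 85849 ≡ 1526 (mod 1961)
7^64 ≡ 1526^2 = 2328676 ≡ 969 (mod 1961)
7^128 ≡ 969^2 = 938961 ≡ 1603 (mod 1961)
245 = 128 + 64 + 32 + 16 + 4 + 1 in binary powers of 2.
So 7^245 ≡ 1603 · 969 · 1526 · 293 · 440 · 7 ≡ 1418 (mod 1961).
Squaring chain: 1418 → 699 → 312; never reaches −1, so base 7 is a Miller–Rabin witness that 1961 is composite.

1418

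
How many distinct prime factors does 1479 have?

1479 = 3 · 493
493 = 17 · 29
1479 = 3 · 17 · 29, which has 3 distinct prime factors.

3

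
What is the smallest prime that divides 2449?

2449 is odd.
Digit sum 19, not divisible by 3.
Ends in 9: not divisible by 5.
7: 2449 = 7·349 + 6
11: 2449 = 11·222 + 7
13: 2449 = 13·188 + 5
17: 2449 = 17·144 + 1
19: 2449 = 19·128 + 17
23: 2449 = 23·106 + 11
29: 2449 = 29·84 + 13
31: 2449 = 31·79

31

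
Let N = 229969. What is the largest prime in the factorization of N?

229969 = 41 · 5609
5609 = 71 · 79
79 is prime.
So 229969 = 41 · 71 · 79; the largest prime factor is 79.

79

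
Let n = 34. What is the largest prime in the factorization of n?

17

34 = 2 · 17
17 is prime.
So 34 = 2 · 17; the largest prime factor is 17.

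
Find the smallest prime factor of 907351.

907351 is odd.
Digit sum 25, not divisible by 3.
Ends in 1: not divisible by 5.
7: 907351 = 7·129621 + 4
11: 907351 = 11·82486 + 5
13: 907351 = 13·69796 + 3
17: 907351 = 17·53373 + 10
19: 907351 = 19·47755 + 6
23: 907351 = 23·39450 + 1
29: 907351 = 29·31287 + 28
31: 907351 = 31·29269 + 12
37: 907351 = 37·24523

37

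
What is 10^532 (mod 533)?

510

10^1 ≡ 10 (mod 533)
10^2 ≡ 10^2 = 100 ≡ 100 (mod 533)
10^4 ≡ 100^2 = 10000 ≡ 406 (mod 533)
10^8 ≡ 406^2 = 164836 ≡ 139 (mod 533)
10^16 ≡ 139^2 = 19321 ≡ 133 (mod 533)
10^32 ≡ 133^2 = 17689 ≡ 100 (mod 533)
10^64 ≡ 100^2 = 10000 ≡ 406 (mod 533)
10^128 ≡ 406^2 = 164836 ≡ 139 (mod 533)
10^256 ≡ 139^2 = 19321 ≡ 133 (mod 533)
10^512 ≡ 133^2 = 17689 ≡ 100 (mod 533)
532 = 512 + 16 + 4 in binary powers of 2.
So 10^532 ≡ 100 · 133 · 406 ≡ 510 (mod 533).
Since 510 ≠ 1, base 10 is a Fermat witness: 533 is composite.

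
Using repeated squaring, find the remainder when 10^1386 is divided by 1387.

1122

10^1 ≡ 10 (mod 1387)
10^2 ≡ 10^2 = 100 ≡ 100 (mod 1387)
10^4 ≡ 100^2 = 10000 ≡ 291 (mod 1387)
10^8 ≡ 291^2 = 84681 ≡ 74 (mod 1387)
10^16 ≡ 74^2 = 5476 ≡ 1315 (mod 1387)
10^32 ≡ 1315^2 = 1729225 ≡ 1023 (mod 1387)
10^64 ≡ 1023^2 = 1046529 ≡ 731 (mod 1387)
10^128 ≡ 731^2 = 534361 ≡ 366 (mod 1387)
10^256 ≡ 366^2 = 133956 ≡ 804 (mod 1387)
10^512 ≡ 804^2 = 646416 ≡ 74 (mod 1387)
10^1024 ≡ 74^2 = 5476 ≡ 1315 (mod 1387)
1386 = 1024 + 256 + 64 + 32 + 8 + 2 in binary powers of 2.
So 10^1386 ≡ 1315 · 804 · 731 · 1023 · 74 · 100 ≡ 1122 (mod 1387).
Since 1122 ≠ 1, base 10 is a Fermat witness: 1387 is composite.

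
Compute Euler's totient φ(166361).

150480

Factor: 166361 = 13 · 67 · 191.
φ(166361) = (13−1) · (67−1) · (191−1) = 12 · 66 · 190 = 150480.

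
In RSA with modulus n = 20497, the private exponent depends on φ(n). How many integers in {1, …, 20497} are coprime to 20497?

20196

Factor: 20497 = 103 · 199.
φ(20497) = (103−1) · (199−1) = 102 · 198 = 20196.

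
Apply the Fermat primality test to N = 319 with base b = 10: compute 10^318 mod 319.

122

10^1 ≡ 10 (mod 319)
10^2 ≡ 10^2 = 100 ≡ 100 (mod 319)
10^4 ≡ 100^2 = 10000 ≡ 111 (mod 319)
10^8 ≡ 111^2 = 12321 ≡ 199 (mod 319)
10^16 ≡ 199^2 = 39601 ≡ 45 (mod 319)
10^32 ≡ 45^2 = 2025 ≡ 111 (mod 319)
10^64 ≡ 111^2 = 12321 ≡ 199 (mod 319)
10^128 ≡ 199^2 = 39601 ≡ 45 (mod 319)
10^256 ≡ 45^2 = 2025 ≡ 111 (mod 319)
318 = 256 + 32 + 16 + 8 + 4 + 2 in binary powers of 2.
So 10^318 ≡ 111 · 111 · 45 · 199 · 111 · 100 ≡ 122 (mod 319).
Since 122 ≠ 1, base 10 is a Fermat witness: 319 is composite.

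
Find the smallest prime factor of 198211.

13

198211 is odd.
Digit sum 22, not divisible by 3.
Ends in 1: not divisible by 5.
7: 198211 = 7·28315 + 6
11: 198211 = 11·18019 + 2
13: 198211 = 13·15247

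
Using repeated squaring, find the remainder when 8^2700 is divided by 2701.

1

8^1 ≡ 8 (mod 2701)
8^2 ≡ 8^2 = 64 ≡ 64 (mod 2701)
8^4 ≡ 64^2 = 4096 ≡ 1395 (mod 2701)
8^8 ≡ 1395^2 = 1946025 ≡ 1305 (mod 2701)
8^16 ≡ 1305^2 = 1703025 ≡ 1395 (mod 2701)
8^32 ≡ 1395^2 = 1946025 ≡ 1305 (mod 2701)
8^64 ≡ 1305^2 = 1703025 ≡ 1395 (mod 2701)
8^128 ≡ 1395^2 = 1946025 ≡ 1305 (mod 2701)
8^256 ≡ 1305^2 = 1703025 ≡ 1395 (mod 2701)
8^512 ≡ 1395^2 = 1946025 ≡ 1305 (mod 2701)
8^1024 ≡ 1305^2 = 1703025 ≡ 1395 (mod 2701)
8^2048 ≡ 1395^2 = 1946025 ≡ 1305 (mod 2701)
2700 = 2048 + 512 + 128 + 8 + 4 in binary powers of 2.
So 8^2700 ≡ 1305 · 1305 · 1305 · 1305 · 1395 ≡ 1 (mod 2701).
Since the result is 1, base 8 gives no evidence that 2701 is composite.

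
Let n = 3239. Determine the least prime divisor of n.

3239 is odd.
Digit sum 17, not divisible by 3.
Ends in 9: not divisible by 5.
7: 3239 = 7·462 + 5
11: 3239 = 11·294 + 5
13: 3239 = 13·249 + 2
17: 3239 = 17·190 + 9
19: 3239 = 19·170 + 9
23: 3239 = 23·140 + 19
29: 3239 = 29·111 + 20
31: 3239 = 31·104 + 15
37: 3239 = 37·87 + 20
41: 3239 = 41·79

41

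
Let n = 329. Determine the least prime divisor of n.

329 is odd.
Digit sum 14, not divisible by 3.
Ends in 9: not divisible by 5.
7: 329 = 7·47

7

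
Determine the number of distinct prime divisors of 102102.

102102 = 2 · 51051
51051 = 3 · 17017
17017 = 7 · 2431
2431 = 11 · 221
221 = 13 · 17
102102 = 2 · 3 · 7 · 11 · 13 · 17, which has 6 distinct prime factors.

6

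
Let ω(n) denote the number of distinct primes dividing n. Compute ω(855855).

6

855855 = 3^2 · 95095
95095 = 5 · 19019
19019 = 7 · 2717
2717 = 11 · 247
247 = 13 · 19
855855 = 3^2 · 5 · 7 · 11 · 13 · 19, which has 6 distinct prime factors.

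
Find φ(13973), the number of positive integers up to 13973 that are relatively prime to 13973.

13728

Factor: 13973 = 89 · 157.
φ(13973) = (89−1) · (157−1) = 88 · 156 = 13728.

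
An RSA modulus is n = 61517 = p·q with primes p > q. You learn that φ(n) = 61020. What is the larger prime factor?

φ(n) = (p−1)(q−1) = n − (p+q) + 1, so p + q = 61517 − 61020 + 1 = 498.
p and q are the roots of t² − 498t + 61517 = 0.
Discriminant: 498² − 4·61517 = 248004 − 246068 = 1936; √1936 = 44.
q = (498 − 44)/2 = 227, p = (498 + 44)/2 = 271.
Check: 227 · 271 = 61517.

271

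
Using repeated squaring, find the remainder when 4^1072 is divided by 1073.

4^1 ≡ 4 (mod 1073)
4^2 ≡ 4^2 = 16 ≡ 16 (mod 1073)
4^4 ≡ 16^2 = 256 ≡ 256 (mod 1073)
4^8 ≡ 256^2 = 65536 ≡ 83 (mod 1073)
4^16 ≡ 83^2 = 6889 ≡ 451 (mod 1073)
4^32 ≡ 451^2 = 203401 ≡ 604 (mod 1073)
4^64 ≡ 604^2 = 364816 ≡ 1069 (mod 1073)
4^128 ≡ 1069^2 = 1142761 ≡ 16 (mod 1073)
4^256 ≡ 16^2 = 256 ≡ 256 (mod 1073)
4^512 ≡ 256^2 = 65536 ≡ 83 (mod 1073)
4^1024 ≡ 83^2 = 6889 ≡ 451 (mod 1073)
1072 = 1024 + 32 + 16 in binary powers of 2.
So 4^1072 ≡ 451 · 604 · 451 ≡ 1069 (mod 1073).
Since 1069 ≠ 1, base 4 is a Fermat witness: 1073 is composite.

1069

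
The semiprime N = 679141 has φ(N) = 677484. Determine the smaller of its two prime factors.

φ(n) = (p−1)(q−1) = n − (p+q) + 1, so p + q = 679141 − 677484 + 1 = 1658.
p and q are the roots of t² − 1658t + 679141 = 0.
Discriminant: 1658² − 4·679141 = 2748964 − 2716564 = 32400; √32400 = 180.
q = (1658 − 180)/2 = 739, p = (1658 + 180)/2 = 919.
Check: 739 · 919 = 679141.

739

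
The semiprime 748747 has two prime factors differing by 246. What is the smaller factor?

751

Since p = q + 246, we have 748747 = q(q + 246), so q² + 246q − 748747 = 0.
Discriminant: 246² + 4·748747 = 60516 + 2994988 = 3055504; √3055504 = 1748.
q = (−246 + 1748)/2 = 751, and p = q + 246 = 997.
Check: 751 · 997 = 748747.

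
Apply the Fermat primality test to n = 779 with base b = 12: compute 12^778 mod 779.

12^1 ≡ 12 (mod 779)
12^2 ≡ 12^2 = 144 ≡ 144 (mod 779)
12^4 ≡ 144^2 = 20736 ≡ 482 (mod 779)
12^8 ≡ 482^2 = 232324 ≡ 182 (mod 779)
12^16 ≡ 182^2 = 33124 ≡ 406 (mod 779)
12^32 ≡ 406^2 = 164836 ≡ 467 (mod 779)
12^64 ≡ 467^2 = 218089 ≡ 748 (mod 779)
12^128 ≡ 748^2 = 559504 ≡ 182 (mod 779)
12^256 ≡ 182^2 = 33124 ≡ 406 (mod 779)
12^512 ≡ 406^2 = 164836 ≡ 467 (mod 779)
778 = 512 + 256 + 8 + 2 in binary powers of 2.
So 12^778 ≡ 467 · 406 · 182 · 144 ≡ 121 (mod 779).
Since 121 ≠ 1, base 12 is a Fermat witness: 779 is composite.

121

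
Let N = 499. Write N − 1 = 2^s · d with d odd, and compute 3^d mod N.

499 − 1 = 498 = 2^1 · 249, so d = 249.
3^1 ≡ 3 (mod 499)
3^2 ≡ 3^2 = 9 ≡ 9 (mod 499)
3^4 ≡ 9^2 = 81 ≡ 81 (mod 499)
3^8 ≡ 81^2 = 6561 ≡ 74 (mod 499)
3^16 ≡ 74^2 = 5476 ≡ 486 (mod 499)
3^32 ≡ 486^2 = 236196 ≡ 169 (mod 499)
3^64 ≡ 169^2 = 28561 ≡ 118 (mod 499)
3^128 ≡ 118^2 = 13924 ≡ 451 (mod 499)
249 = 128 + 64 + 32 + 16 + 8 + 1 in binary powers of 2.
So 3^249 ≡ 451 · 118 · 169 · 486 · 74 · 3 ≡ 498 (mod 499).
Since 3^d ≡ 498 (mod 499), base 3 does not prove 499 composite.

498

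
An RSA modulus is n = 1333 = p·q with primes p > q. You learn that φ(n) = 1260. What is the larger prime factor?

φ(n) = (p−1)(q−1) = n − (p+q) + 1, so p + q = 1333 − 1260 + 1 = 74.
p and q are the roots of t² − 74t + 1333 = 0.
Discriminant: 74² − 4·1333 = 5476 − 5332 = 144; √144 = 12.
q = (74 − 12)/2 = 31, p = (74 + 12)/2 = 43.
Check: 31 · 43 = 1333.

43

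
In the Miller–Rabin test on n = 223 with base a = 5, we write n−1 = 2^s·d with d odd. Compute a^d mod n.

222

223 − 1 = 222 = 2^1 · 111, so d = 111.
5^1 ≡ 5 (mod 223)
5^2 ≡ 5^2 = 25 ≡ 25 (mod 223)
5^4 ≡ 25^2 = 625 ≡ 179 (mod 223)
5^8 ≡ 179^2 = 32041 ≡ 152 (mod 223)
5^16 ≡ 152^2 = 23104 ≡ 135 (mod 223)
5^32 ≡ 135^2 = 18225 ≡ 162 (mod 223)
5^64 ≡ 162^2 = 26244 ≡ 153 (mod 223)
111 = 64 + 32 + 8 + 4 + 2 + 1 in binary powers of 2.
So 5^111 ≡ 153 · 162 · 152 · 179 · 25 · 5 ≡ 222 (mod 223).
Since 5^d ≡ 222 (mod 223), base 5 does not prove 223 composite.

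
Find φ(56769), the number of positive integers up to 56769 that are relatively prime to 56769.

Factor: 56769 = 3 · 127 · 149.
φ(56769) = (3−1) · (127−1) · (149−1) = 2 · 126 · 148 = 37296.

37296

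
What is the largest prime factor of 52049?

73

52049 = 23 · 2263
2263 = 31 · 73
73 is prime.
So 52049 = 23 · 31 · 73; the largest prime factor is 73.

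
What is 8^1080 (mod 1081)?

8^1 ≡ 8 (mod 1081)
8^2 ≡ 8^2 = 64 ≡ 64 (mod 1081)
8^4 ≡ 64^2 = 4096 ≡ 853 (mod 1081)
8^8 ≡ 853^2 = 727609 ≡ 96 (mod 1081)
8^16 ≡ 96^2 = 9216 ≡ 568 (mod 1081)
8^32 ≡ 568^2 = 322624 ≡ 486 (mod 1081)
8^64 ≡ 486^2 = 236196 ≡ 538 (mod 1081)
8^128 ≡ 538^2 = 289444 ≡ 817 (mod 1081)
8^256 ≡ 817^2 = 667489 ≡ 512 (mod 1081)
8^512 ≡ 512^2 = 262144 ≡ 542 (mod 1081)
8^1024 ≡ 542^2 = 293764 ≡ 813 (mod 1081)
1080 = 1024 + 32 + 16 + 8 in binary powers of 2.
So 8^1080 ≡ 813 · 486 · 568 · 96 ≡ 570 (mod 1081).
Since 570 ≠ 1, base 8 is a Fermat witness: 1081 is composite.

570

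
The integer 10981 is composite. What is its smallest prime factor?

79

10981 is odd.
Digit sum 19, not divisible by 3.
Ends in 1: not divisible by 5.
7: 10981 = 7·1568 + 5
11: 10981 = 11·998 + 3
13: 10981 = 13·844 + 9
17: 10981 = 17·645 + 16
19: 10981 = 19·577 + 18
23: 10981 = 23·477 + 10
29: 10981 = 29·378 + 19
31: 10981 = 31·354 + 7
37: 10981 = 37·296 + 29
41: 10981 = 41·267 + 34
43: 10981 = 43·255 + 16
47: 10981 = 47·233 + 30
53: 10981 = 53·207 + 10
59: 10981 = 59·186 + 7
61: 10981 = 61·180 + 1
67: 10981 = 67·163 + 60
71: 10981 = 71·154 + 47
73: 10981 = 73·150 + 31
79: 10981 = 79·139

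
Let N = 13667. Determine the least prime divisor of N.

13667 is odd.
Digit sum 23, not divisible by 3.
Ends in 7: not divisible by 5.
7: 13667 = 7·1952 + 3
11: 13667 = 11·1242 + 5
13: 13667 = 13·1051 + 4
17: 13667 = 17·803 + 16
19: 13667 = 19·719 + 6
23: 13667 = 23·594 + 5
29: 13667 = 29·471 + 8
31: 13667 = 31·440 + 27
37: 13667 = 37·369 + 14
41: 13667 = 41·333 + 14
43: 13667 = 43·317 + 36
47: 13667 = 47·290 + 37
53: 13667 = 53·257 + 46
59: 13667 = 59·231 + 38
61: 13667 = 61·224 + 3
67: 13667 = 67·203 + 66
71: 13667 = 71·192 + 35
73: 13667 = 73·187 + 16
79: 13667 = 79·173

79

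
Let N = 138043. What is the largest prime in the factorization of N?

138043 = 31 · 4453
4453 = 61 · 73
73 is prime.
So 138043 = 31 · 61 · 73; the largest prime factor is 73.

73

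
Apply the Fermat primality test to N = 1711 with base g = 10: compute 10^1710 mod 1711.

10^1 ≡ 10 (mod 1711)
10^2 ≡ 10^2 = 100 ≡ 100 (mod 1711)
10^4 ≡ 100^2 = 10000 ≡ 1445 (mod 1711)
10^8 ≡ 1445^2 = 2088025 ≡ 605 (mod 1711)
10^16 ≡ 605^2 = 366025 ≡ 1582 (mod 1711)
10^32 ≡ 1582^2 = 2502724 ≡ 1242 (mod 1711)
10^64 ≡ 1242^2 = 1542564 ≡ 953 (mod 1711)
10^128 ≡ 953^2 = 908209 ≡ 1379 (mod 1711)
10^256 ≡ 1379^2 = 1901641 ≡ 720 (mod 1711)
10^512 ≡ 720^2 = 518400 ≡ 1678 (mod 1711)
10^1024 ≡ 1678^2 = 2815684 ≡ 1089 (mod 1711)
1710 = 1024 + 512 + 128 + 32 + 8 + 4 + 2 in binary powers of 2.
So 10^1710 ≡ 1089 · 1678 · 1379 · 1242 · 605 · 1445 · 100 ≡ 1115 (mod 1711).
Since 1115 ≠ 1, base 10 is a Fermat witness: 1711 is composite.

1115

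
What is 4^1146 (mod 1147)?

4^1 ≡ 4 (mod 1147)
4^2 ≡ 4^2 = 16 ≡ 16 (mod 1147)
4^4 ≡ 16^2 = 256 ≡ 256 (mod 1147)
4^8 ≡ 256^2 = 65536 ≡ 157 (mod 1147)
4^16 ≡ 157^2 = 24649 ≡ 562 (mod 1147)
4^32 ≡ 562^2 = 315844 ≡ 419 (mod 1147)
4^64 ≡ 419^2 = 175561 ≡ 70 (mod 1147)
4^128 ≡ 70^2 = 4900 ≡ 312 (mod 1147)
4^256 ≡ 312^2 = 97344 ≡ 996 (mod 1147)
4^512 ≡ 996^2 = 992016 ≡ 1008 (mod 1147)
4^1024 ≡ 1008^2 = 1016064 ≡ 969 (mod 1147)
1146 = 1024 + 64 + 32 + 16 + 8 + 2 in binary powers of 2.
So 4^1146 ≡ 969 · 70 · 419 · 562 · 157 · 16 ≡ 1120 (mod 1147).
Since 1120 ≠ 1, base 4 is a Fermat witness: 1147 is composite.

1120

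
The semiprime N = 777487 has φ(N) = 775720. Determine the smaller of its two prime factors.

821

φ(n) = (p−1)(q−1) = n − (p+q) + 1, so p + q = 777487 − 775720 + 1 = 1768.
p and q are the roots of t² − 1768t + 777487 = 0.
Discriminant: 1768² − 4·777487 = 3125824 − 3109948 = 15876; √15876 = 126.
q = (1768 − 126)/2 = 821, p = (1768 + 126)/2 = 947.
Check: 821 · 947 = 777487.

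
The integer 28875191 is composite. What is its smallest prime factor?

28875191 is odd.
Digit sum 41, not divisible by 3.
Ends in 1: not divisible by 5.
7: 28875191 = 7·4125027 + 2
11: 28875191 = 11·2625017 + 4
13: 28875191 = 13·2221168 + 7
17: 28875191 = 17·1698540 + 11
19: 28875191 = 19·1519746 + 17
23: 28875191 = 23·1255443 + 2
29: 28875191 = 29·995696 + 7
31: 28875191 = 31·931457 + 24
37: 28875191 = 37·780410 + 21
41: 28875191 = 41·704272 + 39
43: 28875191 = 43·671516 + 3
47: 28875191 = 47·614365 + 36
53: 28875191 = 53·544814 + 49
59: 28875191 = 59·489410 + 1
61: 28875191 = 61·473363 + 48
67: 28875191 = 67·430973

67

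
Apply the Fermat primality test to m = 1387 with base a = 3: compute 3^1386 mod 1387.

875

3^1 ≡ 3 (mod 1387)
3^2 ≡ 3^2 = 9 ≡ 9 (mod 1387)
3^4 ≡ 9^2 = 81 ≡ 81 (mod 1387)
3^8 ≡ 81^2 = 6561 ≡ 1013 (mod 1387)
3^16 ≡ 1013^2 = 1026169 ≡ 1176 (mod 1387)
3^32 ≡ 1176^2 = 1382976 ≡ 137 (mod 1387)
3^64 ≡ 137^2 = 18769 ≡ 738 (mod 1387)
3^128 ≡ 738^2 = 544644 ≡ 940 (mod 1387)
3^256 ≡ 940^2 = 883600 ≡ 81 (mod 1387)
3^512 ≡ 81^2 = 6561 ≡ 1013 (mod 1387)
3^1024 ≡ 1013^2 = 1026169 ≡ 1176 (mod 1387)
1386 = 1024 + 256 + 64 + 32 + 8 + 2 in binary powers of 2.
So 3^1386 ≡ 1176 · 81 · 738 · 137 · 1013 · 9 ≡ 875 (mod 1387).
Since 875 ≠ 1, base 3 is a Fermat witness: 1387 is composite.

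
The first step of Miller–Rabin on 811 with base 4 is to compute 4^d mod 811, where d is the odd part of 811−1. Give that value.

811 − 1 = 810 = 2^1 · 405, so d = 405.
4^1 ≡ 4 (mod 811)
4^2 ≡ 4^2 = 16 ≡ 16 (mod 811)
4^4 ≡ 16^2 = 256 ≡ 256 (mod 811)
4^8 ≡ 256^2 = 65536 ≡ 656 (mod 811)
4^16 ≡ 656^2 = 430336 ≡ 506 (mod 811)
4^32 ≡ 506^2 = 256036 ≡ 571 (mod 811)
4^64 ≡ 571^2 = 326041 ≡ 19 (mod 811)
4^128 ≡ 19^2 = 361 ≡ 361 (mod 811)
4^256 ≡ 361^2 = 130321 ≡ 561 (mod 811)
405 = 256 + 128 + 16 + 4 + 1 in binary powers of 2.
So 4^405 ≡ 561 · 361 · 506 · 256 · 4 ≡ 1 (mod 811).
Since 4^d ≡ 1 (mod 811), base 4 does not prove 811 composite.

1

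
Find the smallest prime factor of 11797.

47

11797 is odd.
Digit sum 25, not divisible by 3.
Ends in 7: not divisible by 5.
7: 11797 = 7·1685 + 2
11: 11797 = 11·1072 + 5
13: 11797 = 13·907 + 6
17: 11797 = 17·693 + 16
19: 11797 = 19·620 + 17
23: 11797 = 23·512 + 21
29: 11797 = 29·406 + 23
31: 11797 = 31·380 + 17
37: 11797 = 37·318 + 31
41: 11797 = 41·287 + 30
43: 11797 = 43·274 + 15
47: 11797 = 47·251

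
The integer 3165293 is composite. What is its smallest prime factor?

79

3165293 is odd.
Digit sum 29, not divisible by 3.
Ends in 3: not divisible by 5.
7: 3165293 = 7·452184 + 5
11: 3165293 = 11·287753 + 10
13: 3165293 = 13·243484 + 1
17: 3165293 = 17·186193 + 12
19: 3165293 = 19·166594 + 7
23: 3165293 = 23·137621 + 10
29: 3165293 = 29·109148 + 1
31: 3165293 = 31·102106 + 7
37: 3165293 = 37·85548 + 17
41: 3165293 = 41·77202 + 11
43: 3165293 = 43·73611 + 20
47: 3165293 = 47·67346 + 31
53: 3165293 = 53·59722 + 27
59: 3165293 = 59·53649 + 2
61: 3165293 = 61·51890 + 3
67: 3165293 = 67·47243 + 12
71: 3165293 = 71·44581 + 42
73: 3165293 = 73·43360 + 13
79: 3165293 = 79·40067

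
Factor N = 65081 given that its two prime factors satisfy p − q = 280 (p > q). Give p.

431

Since p = q + 280, we have 65081 = q(q + 280), so q² + 280q − 65081 = 0.
Discriminant: 280² + 4·65081 = 78400 + 260324 = 338724; √338724 = 582.
q = (−280 + 582)/2 = 151, and p = q + 280 = 431.
Check: 151 · 431 = 65081.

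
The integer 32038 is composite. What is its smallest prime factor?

2

32038 is even: 2 divides it.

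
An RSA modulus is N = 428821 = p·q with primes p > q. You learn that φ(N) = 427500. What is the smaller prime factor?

φ(n) = (p−1)(q−1) = n − (p+q) + 1, so p + q = 428821 − 427500 + 1 = 1322.
p and q are the roots of t² − 1322t + 428821 = 0.
Discriminant: 1322² − 4·428821 = 1747684 − 1715284 = 32400; √32400 = 180.
q = (1322 − 180)/2 = 571, p = (1322 + 180)/2 = 751.
Check: 571 · 751 = 428821.

571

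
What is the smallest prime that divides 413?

7

413 is odd.
Digit sum 8, not divisible by 3.
Ends in 3: not divisible by 5.
7: 413 = 7·59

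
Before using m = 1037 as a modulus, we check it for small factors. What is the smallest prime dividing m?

17

1037 is odd.
Digit sum 11, not divisible by 3.
Ends in 7: not divisible by 5.
7: 1037 = 7·148 + 1
11: 1037 = 11·94 + 3
13: 1037 = 13·79 + 10
17: 1037 = 17·61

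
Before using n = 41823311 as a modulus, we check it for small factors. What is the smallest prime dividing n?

79

41823311 is odd.
Digit sum 23, not divisible by 3.
Ends in 1: not divisible by 5.
7: 41823311 = 7·5974758 + 5
11: 41823311 = 11·3802119 + 2
13: 41823311 = 13·3217177 + 10
17: 41823311 = 17·2460194 + 13
19: 41823311 = 19·2201226 + 17
23: 41823311 = 23·1818404 + 19
29: 41823311 = 29·1442183 + 4
31: 41823311 = 31·1349139 + 2
37: 41823311 = 37·1130359 + 28
41: 41823311 = 41·1020080 + 31
43: 41823311 = 43·972635 + 6
47: 41823311 = 47·889857 + 32
53: 41823311 = 53·789119 + 4
59: 41823311 = 59·708869 + 40
61: 41823311 = 61·685628 + 3
67: 41823311 = 67·624228 + 35
71: 41823311 = 71·589060 + 51
73: 41823311 = 73·572922 + 5
79: 41823311 = 79·529409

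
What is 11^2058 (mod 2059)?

289

11^1 ≡ 11 (mod 2059)
11^2 ≡ 11^2 = 121 ≡ 121 (mod 2059)
11^4 ≡ 121^2 = 14641 ≡ 228 (mod 2059)
11^8 ≡ 228^2 = 51984 ≡ 509 (mod 2059)
11^16 ≡ 509^2 = 259081 ≡ 1706 (mod 2059)
11^32 ≡ 1706^2 = 2910436 ≡ 1069 (mod 2059)
11^64 ≡ 1069^2 = 1142761 ≡ 16 (mod 2059)
11^128 ≡ 16^2 = 256 ≡ 256 (mod 2059)
11^256 ≡ 256^2 = 65536 ≡ 1707 (mod 2059)
11^512 ≡ 1707^2 = 2913849 ≡ 364 (mod 2059)
11^1024 ≡ 364^2 = 132496 ≡ 720 (mod 2059)
11^2048 ≡ 720^2 = 518400 ≡ 1591 (mod 2059)
2058 = 2048 + 8 + 2 in binary powers of 2.
So 11^2058 ≡ 1591 · 509 · 121 ≡ 289 (mod 2059).
Since 289 ≠ 1, base 11 is a Fermat witness: 2059 is composite.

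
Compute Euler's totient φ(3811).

Factor: 3811 = 37 · 103.
φ(3811) = (37−1) · (103−1) = 36 · 102 = 3672.

3672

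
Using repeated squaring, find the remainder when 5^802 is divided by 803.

707

5^1 ≡ 5 (mod 803)
5^2 ≡ 5^2 = 25 ≡ 25 (mod 803)
5^4 ≡ 25^2 = 625 ≡ 625 (mod 803)
5^8 ≡ 625^2 = 390625 ≡ 367 (mod 803)
5^16 ≡ 367^2 = 134689 ≡ 588 (mod 803)
5^32 ≡ 588^2 = 345744 ≡ 454 (mod 803)
5^64 ≡ 454^2 = 206116 ≡ 548 (mod 803)
5^128 ≡ 548^2 = 300304 ≡ 785 (mod 803)
5^256 ≡ 785^2 = 616225 ≡ 324 (mod 803)
5^512 ≡ 324^2 = 104976 ≡ 586 (mod 803)
802 = 512 + 256 + 32 + 2 in binary powers of 2.
So 5^802 ≡ 586 · 324 · 454 · 25 ≡ 707 (mod 803).
Since 707 ≠ 1, base 5 is a Fermat witness: 803 is composite.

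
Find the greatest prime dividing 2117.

73

2117 = 29 · 73
73 is prime.
So 2117 = 29 · 73; the largest prime factor is 73.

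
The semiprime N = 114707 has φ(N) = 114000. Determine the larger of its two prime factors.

457

φ(n) = (p−1)(q−1) = n − (p+q) + 1, so p + q = 114707 − 114000 + 1 = 708.
p and q are the roots of t² − 708t + 114707 = 0.
Discriminant: 708² − 4·114707 = 501264 − 458828 = 42436; √42436 = 206.
q = (708 − 206)/2 = 251, p = (708 + 206)/2 = 457.
Check: 251 · 457 = 114707.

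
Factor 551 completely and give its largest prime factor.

29

551 = 19 · 29
29 is prime.
So 551 = 19 · 29; the largest prime factor is 29.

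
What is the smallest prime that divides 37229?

37229 is odd.
Digit sum 23, not divisible by 3.
Ends in 9: not divisible by 5.
7: 37229 = 7·5318 + 3
11: 37229 = 11·3384 + 5
13: 37229 = 13·2863 + 10
17: 37229 = 17·2189 + 16
19: 37229 = 19·1959 + 8
23: 37229 = 23·1618 + 15
29: 37229 = 29·1283 + 22
31: 37229 = 31·1200 + 29
37: 37229 = 37·1006 + 7
41: 37229 = 41·908 + 1
43: 37229 = 43·865 + 34
47: 37229 = 47·792 + 5
53: 37229 = 53·702 + 23
59: 37229 = 59·631

59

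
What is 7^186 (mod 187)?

7^1 ≡ 7 (mod 187)
7^2 ≡ 7^2 = 49 ≡ 49 (mod 187)
7^4 ≡ 49^2 = 2401 ≡ 157 (mod 187)
7^8 ≡ 157^2 = 24649 ≡ 152 (mod 187)
7^16 ≡ 152^2 = 23104 ≡ 103 (mod 187)
7^32 ≡ 103^2 = 10609 ≡ 137 (mod 187)
7^64 ≡ 137^2 = 18769 ≡ 69 (mod 187)
7^128 ≡ 69^2 = 4761 ≡ 86 (mod 187)
186 = 128 + 32 + 16 + 8 + 2 in binary powers of 2.
So 7^186 ≡ 86 · 137 · 103 · 152 · 49 ≡ 70 (mod 187).
Since 70 ≠ 1, base 7 is a Fermat witness: 187 is composite.

70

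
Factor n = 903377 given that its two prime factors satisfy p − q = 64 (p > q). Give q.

919

Since p = q + 64, we have 903377 = q(q + 64), so q² + 64q − 903377 = 0.
Discriminant: 64² + 4·903377 = 4096 + 3613508 = 3617604; √3617604 = 1902.
q = (−64 + 1902)/2 = 919, and p = q + 64 = 983.
Check: 919 · 983 = 903377.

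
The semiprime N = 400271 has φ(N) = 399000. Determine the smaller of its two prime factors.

571

φ(n) = (p−1)(q−1) = n − (p+q) + 1, so p + q = 400271 − 399000 + 1 = 1272.
p and q are the roots of t² − 1272t + 400271 = 0.
Discriminant: 1272² − 4·400271 = 1617984 − 1601084 = 16900; √16900 = 130.
q = (1272 − 130)/2 = 571, p = (1272 + 130)/2 = 701.
Check: 571 · 701 = 400271.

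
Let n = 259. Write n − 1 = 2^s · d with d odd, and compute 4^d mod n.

64

259 − 1 = 258 = 2^1 · 129, so d = 129.
4^1 ≡ 4 (mod 259)
4^2 ≡ 4^2 = 16 ≡ 16 (mod 259)
4^4 ≡ 16^2 = 256 ≡ 256 (mod 259)
4^8 ≡ 256^2 = 65536 ≡ 9 (mod 259)
4^16 ≡ 9^2 = 81 ≡ 81 (mod 259)
4^32 ≡ 81^2 = 6561 ≡ 86 (mod 259)
4^64 ≡ 86^2 = 7396 ≡ 144 (mod 259)
4^128 ≡ 144^2 = 20736 ≡ 16 (mod 259)
129 = 128 + 1 in binary powers of 2.
So 4^129 ≡ 16 · 4 ≡ 64 (mod 259).
Squaring chain: 64; never reaches −1, so base 4 is a Miller–Rabin witness that 259 is composite.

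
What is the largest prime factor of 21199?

21199 = 17 · 1247
1247 = 29 · 43
43 is prime.
So 21199 = 17 · 29 · 43; the largest prime factor is 43.

43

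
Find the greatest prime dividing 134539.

97

134539 = 19 · 7081
7081 = 73 · 97
97 is prime.
So 134539 = 19 · 73 · 97; the largest prime factor is 97.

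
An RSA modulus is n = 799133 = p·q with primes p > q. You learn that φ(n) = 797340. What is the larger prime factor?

971

φ(n) = (p−1)(q−1) = n − (p+q) + 1, so p + q = 799133 − 797340 + 1 = 1794.
p and q are the roots of t² − 1794t + 799133 = 0.
Discriminant: 1794² − 4·799133 = 3218436 − 3196532 = 21904; √21904 = 148.
q = (1794 − 148)/2 = 823, p = (1794 + 148)/2 = 971.
Check: 823 · 971 = 799133.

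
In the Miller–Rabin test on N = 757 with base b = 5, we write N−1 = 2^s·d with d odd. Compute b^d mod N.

757 − 1 = 756 = 2^2 · 189, so d = 189.
5^1 ≡ 5 (mod 757)
5^2 ≡ 5^2 = 25 ≡ 25 (mod 757)
5^4 ≡ 25^2 = 625 ≡ 625 (mod 757)
5^8 ≡ 625^2 = 390625 ≡ 13 (mod 757)
5^16 ≡ 13^2 = 169 ≡ 169 (mod 757)
5^32 ≡ 169^2 = 28561 ≡ 552 (mod 757)
5^64 ≡ 552^2 = 304704 ≡ 390 (mod 757)
5^128 ≡ 390^2 = 152100 ≡ 700 (mod 757)
189 = 128 + 32 + 16 + 8 + 4 + 1 in binary powers of 2.
So 5^189 ≡ 700 · 552 · 169 · 13 · 625 · 5 ≡ 670 (mod 757).
Squaring chain: 670 → 756; reaches −1, so base 5 does not prove 757 composite.

670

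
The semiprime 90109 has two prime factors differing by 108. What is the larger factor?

359

Since p = q + 108, we have 90109 = q(q + 108), so q² + 108q − 90109 = 0.
Discriminant: 108² + 4·90109 = 11664 + 360436 = 372100; √372100 = 610.
q = (−108 + 610)/2 = 251, and p = q + 108 = 359.
Check: 251 · 359 = 90109.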